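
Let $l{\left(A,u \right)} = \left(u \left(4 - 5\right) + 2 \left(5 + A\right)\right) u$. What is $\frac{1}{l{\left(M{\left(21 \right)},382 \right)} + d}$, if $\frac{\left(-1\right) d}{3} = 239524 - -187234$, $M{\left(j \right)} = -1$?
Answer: $- \frac{1}{1423142} \approx -7.0267 \cdot 10^{-7}$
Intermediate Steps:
$d = -1280274$ ($d = - 3 \left(239524 - -187234\right) = - 3 \left(239524 + 187234\right) = \left(-3\right) 426758 = -1280274$)
$l{\left(A,u \right)} = u \left(10 - u + 2 A\right)$ ($l{\left(A,u \right)} = \left(u \left(-1\right) + \left(10 + 2 A\right)\right) u = \left(- u + \left(10 + 2 A\right)\right) u = \left(10 - u + 2 A\right) u = u \left(10 - u + 2 A\right)$)
$\frac{1}{l{\left(M{\left(21 \right)},382 \right)} + d} = \frac{1}{382 \left(10 - 382 + 2 \left(-1\right)\right) - 1280274} = \frac{1}{382 \left(10 - 382 - 2\right) - 1280274} = \frac{1}{382 \left(-374\right) - 1280274} = \frac{1}{-142868 - 1280274} = \frac{1}{-1423142} = - \frac{1}{1423142}$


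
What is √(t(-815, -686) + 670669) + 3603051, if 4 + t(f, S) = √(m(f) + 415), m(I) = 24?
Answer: 3603051 + √(670665 + √439) ≈ 3.6039e+6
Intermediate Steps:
t(f, S) = -4 + √439 (t(f, S) = -4 + √(24 + 415) = -4 + √439)
√(t(-815, -686) + 670669) + 3603051 = √((-4 + √439) + 670669) + 3603051 = √(670665 + √439) + 3603051 = 3603051 + √(670665 + √439)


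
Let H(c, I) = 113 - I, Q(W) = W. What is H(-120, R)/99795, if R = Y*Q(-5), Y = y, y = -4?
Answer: 31/33265 ≈ 0.00093191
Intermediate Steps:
Y = -4
R = 20 (R = -4*(-5) = 20)
H(-120, R)/99795 = (113 - 1*20)/99795 = (113 - 20)*(1/99795) = 93*(1/99795) = 31/33265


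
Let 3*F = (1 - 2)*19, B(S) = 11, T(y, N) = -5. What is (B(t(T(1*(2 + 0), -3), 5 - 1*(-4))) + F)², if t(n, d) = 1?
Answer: 196/9 ≈ 21.778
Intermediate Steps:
F = -19/3 (F = ((1 - 2)*19)/3 = (-1*19)/3 = (⅓)*(-19) = -19/3 ≈ -6.3333)
(B(t(T(1*(2 + 0), -3), 5 - 1*(-4))) + F)² = (11 - 19/3)² = (14/3)² = 196/9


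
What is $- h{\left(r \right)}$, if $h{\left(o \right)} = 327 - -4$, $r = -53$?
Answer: $-331$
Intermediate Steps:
$h{\left(o \right)} = 331$ ($h{\left(o \right)} = 327 + 4 = 331$)
$- h{\left(r \right)} = \left(-1\right) 331 = -331$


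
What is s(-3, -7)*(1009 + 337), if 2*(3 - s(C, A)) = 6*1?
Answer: 0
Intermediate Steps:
s(C, A) = 0 (s(C, A) = 3 - 3 = 0)
s(-3, -7)*(1009 + 337) = 0*(1009 + 337) = 0*1346 = 0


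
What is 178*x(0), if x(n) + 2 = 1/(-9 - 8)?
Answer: -6230/17 ≈ -366.47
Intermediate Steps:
x(n) = -35/17 (x(n) = -2 + 1/(-9 - 8) = -2 + 1/(-17) = -2 - 1/17 = -35/17)
178*x(0) = 178*(-35/17) = -6230/17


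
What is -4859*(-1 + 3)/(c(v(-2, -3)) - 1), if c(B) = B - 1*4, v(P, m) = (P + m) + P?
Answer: 4859/6 ≈ 809.83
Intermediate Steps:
v(P, m) = m + 2*P
c(B) = -4 + B (c(B) = B - 4 = -4 + B)
-4859*(-1 + 3)/(c(v(-2, -3)) - 1) = -4859*(-1 + 3)/((-4 + (-3 + 2*(-2))) - 1) = -9718/((-4 + (-3 - 4)) - 1) = -9718/((-4 - 7) - 1) = -9718/(-11 - 1) = -9718/(-12) = -9718*(-1)/12 = -4859*(-1/6) = 4859/6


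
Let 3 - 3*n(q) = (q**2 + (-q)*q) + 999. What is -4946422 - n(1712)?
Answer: -4946090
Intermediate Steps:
n(q) = -332 (n(q) = 1 - ((q**2 + (-q)*q) + 999)/3 = 1 - ((q**2 - q**2) + 999)/3 = 1 - (0 + 999)/3 = 1 - 1/3*999 = 1 - 333 = -332)
-4946422 - n(1712) = -4946422 - 1*(-332) = -4946422 + 332 = -4946090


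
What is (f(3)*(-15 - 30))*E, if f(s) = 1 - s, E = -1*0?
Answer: 0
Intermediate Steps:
E = 0
(f(3)*(-15 - 30))*E = ((1 - 1*3)*(-15 - 30))*0 = ((1 - 3)*(-45))*0 = -2*(-45)*0 = 90*0 = 0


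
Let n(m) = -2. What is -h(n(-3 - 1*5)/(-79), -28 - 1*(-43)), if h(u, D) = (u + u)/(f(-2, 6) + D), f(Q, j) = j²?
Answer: -4/4029 ≈ -0.00099280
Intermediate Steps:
h(u, D) = 2*u/(36 + D) (h(u, D) = (u + u)/(6² + D) = (2*u)/(36 + D) = 2*u/(36 + D))
-h(n(-3 - 1*5)/(-79), -28 - 1*(-43)) = -2*(-2/(-79))/(36 + (-28 - 1*(-43))) = -2*(-2*(-1/79))/(36 + (-28 + 43)) = -2*2/(79*(36 + 15)) = -2*2/(79*51) = -1*4/4029 = -4/4029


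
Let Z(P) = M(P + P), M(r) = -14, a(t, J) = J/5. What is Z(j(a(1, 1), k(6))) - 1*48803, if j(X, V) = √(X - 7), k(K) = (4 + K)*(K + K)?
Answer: -48817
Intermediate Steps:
a(t, J) = J/5 (a(t, J) = J*(⅕) = J/5)
k(K) = 2*K*(4 + K) (k(K) = (4 + K)*(2*K) = 2*K*(4 + K))
j(X, V) = √(-7 + X)
Z(P) = -14
Z(j(a(1, 1), k(6))) - 1*48803 = -14 - 1*48803 = -14 - 48803 = -48817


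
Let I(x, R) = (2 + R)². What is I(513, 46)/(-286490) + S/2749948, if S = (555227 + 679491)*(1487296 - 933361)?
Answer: 48986459067752877/196958150630 ≈ 2.4872e+5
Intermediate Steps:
S = 683953515330 (S = 1234718*553935 = 683953515330)
I(513, 46)/(-286490) + S/2749948 = (2 + 46)²/(-286490) + 683953515330/2749948 = 48²*(-1/286490) + 683953515330*(1/2749948) = 2304*(-1/286490) + 341976757665/1374974 = -1152/143245 + 341976757665/1374974 = 48986459067752877/196958150630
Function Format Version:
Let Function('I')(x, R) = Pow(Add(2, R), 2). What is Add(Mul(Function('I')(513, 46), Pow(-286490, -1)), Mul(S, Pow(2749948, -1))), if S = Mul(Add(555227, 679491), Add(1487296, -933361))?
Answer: Rational(48986459067752877, 196958150630) ≈ 2.4872e+5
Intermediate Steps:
S = 683953515330 (S = Mul(1234718, 553935) = 683953515330)
Add(Mul(Function('I')(513, 46), Pow(-286490, -1)), Mul(S, Pow(2749948, -1))) = Add(Mul(Pow(Add(2, 46), 2), Pow(-286490, -1)), Mul(683953515330, Pow(2749948, -1))) = Add(Mul(Pow(48, 2), Rational(-1, 286490)), Mul(683953515330, Rational(1, 2749948))) = Add(Mul(2304, Rational(-1, 286490)), Rational(341976757665, 1374974)) = Add(Rational(-1152, 143245), Rational(341976757665, 1374974)) = Rational(48986459067752877, 196958150630)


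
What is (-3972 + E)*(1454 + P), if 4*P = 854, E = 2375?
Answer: -5325995/2 ≈ -2.6630e+6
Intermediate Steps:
P = 427/2 (P = (¼)*854 = 427/2 ≈ 213.50)
(-3972 + E)*(1454 + P) = (-3972 + 2375)*(1454 + 427/2) = -1597*3335/2 = -5325995/2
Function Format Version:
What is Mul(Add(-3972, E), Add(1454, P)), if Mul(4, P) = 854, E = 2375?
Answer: Rational(-5325995, 2) ≈ -2.6630e+6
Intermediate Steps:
P = Rational(427, 2) (P = Mul(Rational(1, 4), 854) = Rational(427, 2) ≈ 213.50)
Mul(Add(-3972, E), Add(1454, P)) = Mul(Add(-3972, 2375), Add(1454, Rational(427, 2))) = Mul(-1597, Rational(3335, 2)) = Rational(-5325995, 2)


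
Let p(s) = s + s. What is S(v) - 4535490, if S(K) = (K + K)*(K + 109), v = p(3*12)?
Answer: -4509426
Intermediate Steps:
p(s) = 2*s
v = 72 (v = 2*(3*12) = 2*36 = 72)
S(K) = 2*K*(109 + K) (S(K) = (2*K)*(109 + K) = 2*K*(109 + K))
S(v) - 4535490 = 2*72*(109 + 72) - 4535490 = 2*72*181 - 4535490 = 26064 - 4535490 = -4509426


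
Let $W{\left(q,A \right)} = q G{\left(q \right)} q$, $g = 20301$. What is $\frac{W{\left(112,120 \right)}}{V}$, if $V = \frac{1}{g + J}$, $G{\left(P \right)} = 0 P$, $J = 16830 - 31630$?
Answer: $0$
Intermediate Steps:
$J = -14800$ ($J = 16830 - 31630 = -14800$)
$G{\left(P \right)} = 0$
$W{\left(q,A \right)} = 0$ ($W{\left(q,A \right)} = q 0 q = 0 q = 0$)
$V = \frac{1}{5501}$ ($V = \frac{1}{20301 - 14800} = \frac{1}{5501} \approx 0.00018179$)
$\frac{W{\left(112,120 \right)}}{V} = 0 \frac{1}{\frac{1}{5501}} = 0 \cdot 5501 = 0$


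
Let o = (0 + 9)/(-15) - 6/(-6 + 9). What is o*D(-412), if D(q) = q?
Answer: 5356/5 ≈ 1071.2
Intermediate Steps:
o = -13/5 (o = 9*(-1/15) - 6/3 = -3/5 - 6*1/3 = -3/5 - 2 = -13/5 ≈ -2.6000)
o*D(-412) = -13/5*(-412) = 5356/5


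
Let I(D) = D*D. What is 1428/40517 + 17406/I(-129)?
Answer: 81000250/74915933 ≈ 1.0812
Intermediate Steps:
I(D) = D**2
1428/40517 + 17406/I(-129) = 1428/40517 + 17406/((-129)**2) = 1428*(1/40517) + 17406/16641 = 1428/40517 + 17406*(1/16641) = 1428/40517 + 1934/1849 = 81000250/74915933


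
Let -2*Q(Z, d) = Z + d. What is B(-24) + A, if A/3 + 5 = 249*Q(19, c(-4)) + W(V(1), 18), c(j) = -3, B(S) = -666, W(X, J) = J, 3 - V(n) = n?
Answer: -6603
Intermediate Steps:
V(n) = 3 - n
Q(Z, d) = -Z/2 - d/2 (Q(Z, d) = -(Z + d)/2 = -Z/2 - d/2)
A = -5937 (A = -15 + 3*(249*(-1/2*19 - 1/2*(-3)) + 18) = -15 + 3*(249*(-19/2 + 3/2) + 18) = -15 + 3*(249*(-8) + 18) = -15 + 3*(-1992 + 18) = -15 + 3*(-1974) = -15 - 5922 = -5937)
B(-24) + A = -666 - 5937 = -6603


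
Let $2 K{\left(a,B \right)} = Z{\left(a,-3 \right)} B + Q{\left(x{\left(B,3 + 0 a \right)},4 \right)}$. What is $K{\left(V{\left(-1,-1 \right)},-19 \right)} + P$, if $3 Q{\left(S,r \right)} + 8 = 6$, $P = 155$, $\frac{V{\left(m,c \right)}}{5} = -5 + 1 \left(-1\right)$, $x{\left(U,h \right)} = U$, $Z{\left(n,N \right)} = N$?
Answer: $\frac{1099}{6} \approx 183.17$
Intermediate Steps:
$V{\left(m,c \right)} = -30$ ($V{\left(m,c \right)} = 5 \left(-5 + 1 \left(-1\right)\right) = 5 \left(-5 - 1\right) = 5 \left(-6\right) = -30$)
$Q{\left(S,r \right)} = - \frac{2}{3}$ ($Q{\left(S,r \right)} = - \frac{8}{3} + \frac{1}{3} \cdot 6 = - \frac{8}{3} + 2 = - \frac{2}{3}$)
$K{\left(a,B \right)} = - \frac{1}{3} - \frac{3 B}{2}$ ($K{\left(a,B \right)} = \frac{- 3 B - \frac{2}{3}}{2} = \frac{- \frac{2}{3} - 3 B}{2} = - \frac{1}{3} - \frac{3 B}{2}$)
$K{\left(V{\left(-1,-1 \right)},-19 \right)} + P = \left(- \frac{1}{3} - - \frac{57}{2}\right) + 155 = \left(- \frac{1}{3} + \frac{57}{2}\right) + 155 = \frac{169}{6} + 155 = \frac{1099}{6}$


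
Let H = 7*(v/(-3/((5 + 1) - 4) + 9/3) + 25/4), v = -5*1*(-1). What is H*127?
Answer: 102235/12 ≈ 8519.6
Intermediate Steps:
v = 5 (v = -5*(-1) = 5)
H = 805/12 (H = 7*(5/(-3/((5 + 1) - 4) + 9/3) + 25/4) = 7*(5/(-3/(6 - 4) + 9*(1/3)) + 25*(1/4)) = 7*(5/(-3/2 + 3) + 25/4) = 7*(5/(3/2) + 25/4) = 7*(5*(2/3) + 25/4) = 7*(10/3 + 25/4) = 7*(115/12) = 805/12 ≈ 67.083)
H*127 = (805/12)*127 = 102235/12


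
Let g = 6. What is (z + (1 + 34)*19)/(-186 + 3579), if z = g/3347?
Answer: 2225761/11356371 ≈ 0.19599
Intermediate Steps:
z = 6/3347 ≈ 0.0017927
(z + (1 + 34)*19)/(-186 + 3579) = (6/3347 + (1 + 34)*19)/(-186 + 3579) = (6/3347 + 35*19)/3393 = (6/3347 + 665)*(1/3393) = (2225761/3347)*(1/3393) = 2225761/11356371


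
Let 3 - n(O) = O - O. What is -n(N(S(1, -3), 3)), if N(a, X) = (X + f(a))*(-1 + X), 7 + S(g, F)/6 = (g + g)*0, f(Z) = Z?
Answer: -3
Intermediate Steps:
S(g, F) = -42 (S(g, F) = -42 + 6*((g + g)*0) = -42 + 6*((2*g)*0) = -42 + 6*0 = -42 + 0 = -42)
N(a, X) = (-1 + X)*(X + a) (N(a, X) = (X + a)*(-1 + X) = (-1 + X)*(X + a))
n(O) = 3 (n(O) = 3 - (O - O) = 3 - 1*0 = 3 + 0 = 3)
-n(N(S(1, -3), 3)) = -1*3 = -3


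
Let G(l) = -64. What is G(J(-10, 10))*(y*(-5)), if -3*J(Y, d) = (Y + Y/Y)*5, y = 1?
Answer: 320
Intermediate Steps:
J(Y, d) = -5/3 - 5*Y/3 (J(Y, d) = -(Y + Y/Y)*5/3 = -(Y + 1)*5/3 = -(1 + Y)*5/3 = -(5 + 5*Y)/3 = -5/3 - 5*Y/3)
G(J(-10, 10))*(y*(-5)) = -64*(-5) = 320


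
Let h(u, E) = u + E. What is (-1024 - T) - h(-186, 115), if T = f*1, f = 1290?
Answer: -2243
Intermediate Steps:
T = 1290 (T = 1290*1 = 1290)
h(u, E) = E + u
(-1024 - T) - h(-186, 115) = (-1024 - 1*1290) - (115 - 186) = (-1024 - 1290) - 1*(-71) = -2314 + 71 = -2243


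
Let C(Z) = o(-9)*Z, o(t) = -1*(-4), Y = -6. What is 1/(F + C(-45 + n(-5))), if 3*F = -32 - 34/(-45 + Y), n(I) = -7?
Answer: -9/1966 ≈ -0.0045778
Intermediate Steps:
o(t) = 4
C(Z) = 4*Z
F = -94/9 (F = (-32 - 34/(-45 - 6))/3 = (-32 - 34/(-51))/3 = (-32 - 1/51*(-34))/3 = (-32 + 2/3)/3 = (1/3)*(-94/3) = -94/9 ≈ -10.444)
1/(F + C(-45 + n(-5))) = 1/(-94/9 + 4*(-45 - 7)) = 1/(-94/9 + 4*(-52)) = 1/(-94/9 - 208) = 1/(-1966/9) = -9/1966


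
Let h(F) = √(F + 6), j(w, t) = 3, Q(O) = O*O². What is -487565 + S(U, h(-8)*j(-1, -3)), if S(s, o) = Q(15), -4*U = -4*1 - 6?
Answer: -484190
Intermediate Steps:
Q(O) = O³
U = 5/2 (U = -(-4*1 - 6)/4 = -(-4 - 6)/4 = -¼*(-10) = 5/2 ≈ 2.5000)
h(F) = √(6 + F)
S(s, o) = 3375 (S(s, o) = 15³ = 3375)
-487565 + S(U, h(-8)*j(-1, -3)) = -487565 + 3375 = -484190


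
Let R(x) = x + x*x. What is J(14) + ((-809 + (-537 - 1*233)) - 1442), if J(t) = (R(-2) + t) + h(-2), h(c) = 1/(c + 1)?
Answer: -3006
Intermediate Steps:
R(x) = x + x²
h(c) = 1/(1 + c)
J(t) = 1 + t (J(t) = (-2*(1 - 2) + t) + 1/(1 - 2) = (-2*(-1) + t) + 1/(-1) = (2 + t) - 1 = 1 + t)
J(14) + ((-809 + (-537 - 1*233)) - 1442) = (1 + 14) + ((-809 + (-537 - 1*233)) - 1442) = 15 + ((-809 + (-537 - 233)) - 1442) = 15 + ((-809 - 770) - 1442) = 15 + (-1579 - 1442) = 15 - 3021 = -3006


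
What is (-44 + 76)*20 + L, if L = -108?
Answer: 532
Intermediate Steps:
(-44 + 76)*20 + L = (-44 + 76)*20 - 108 = 32*20 - 108 = 640 - 108 = 532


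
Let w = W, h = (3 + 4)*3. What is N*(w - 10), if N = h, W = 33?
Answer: 483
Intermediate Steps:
h = 21 (h = 7*3 = 21)
w = 33
N = 21
N*(w - 10) = 21*(33 - 10) = 21*23 = 483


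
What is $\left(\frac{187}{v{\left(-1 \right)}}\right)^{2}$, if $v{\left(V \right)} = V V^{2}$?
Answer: $34969$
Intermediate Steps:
$v{\left(V \right)} = V^{3}$
$\left(\frac{187}{v{\left(-1 \right)}}\right)^{2} = \left(\frac{187}{\left(-1\right)^{3}}\right)^{2} = \left(\frac{187}{-1}\right)^{2} = \left(187 \left(-1\right)\right)^{2} = \left(-187\right)^{2} = 34969$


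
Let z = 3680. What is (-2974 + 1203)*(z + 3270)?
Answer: -12308450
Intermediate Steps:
(-2974 + 1203)*(z + 3270) = (-2974 + 1203)*(3680 + 3270) = -1771*6950 = -12308450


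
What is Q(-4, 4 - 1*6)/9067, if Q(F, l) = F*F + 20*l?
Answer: -24/9067 ≈ -0.0026470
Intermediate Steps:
Q(F, l) = F² + 20*l
Q(-4, 4 - 1*6)/9067 = ((-4)² + 20*(4 - 1*6))/9067 = (16 + 20*(4 - 6))/9067 = (16 + 20*(-2))/9067 = (16 - 40)/9067 = (1/9067)*(-24) = -24/9067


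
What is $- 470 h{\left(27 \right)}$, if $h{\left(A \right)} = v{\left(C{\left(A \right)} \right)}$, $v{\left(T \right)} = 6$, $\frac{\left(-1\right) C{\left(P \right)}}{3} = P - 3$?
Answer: $-2820$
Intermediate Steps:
$C{\left(P \right)} = 9 - 3 P$ ($C{\left(P \right)} = - 3 \left(P - 3\right) = - 3 \left(-3 + P\right) = 9 - 3 P$)
$h{\left(A \right)} = 6$
$- 470 h{\left(27 \right)} = \left(-470\right) 6 = -2820$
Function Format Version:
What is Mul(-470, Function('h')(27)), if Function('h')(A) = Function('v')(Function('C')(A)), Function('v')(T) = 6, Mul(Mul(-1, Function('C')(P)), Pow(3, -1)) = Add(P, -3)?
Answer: -2820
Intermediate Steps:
Function('C')(P) = Add(9, Mul(-3, P)) (Function('C')(P) = Mul(-3, Add(P, -3)) = Mul(-3, Add(-3, P)) = Add(9, Mul(-3, P)))
Function('h')(A) = 6
Mul(-470, Function('h')(27)) = Mul(-470, 6) = -2820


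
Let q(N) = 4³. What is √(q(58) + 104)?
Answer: 2*√42 ≈ 12.961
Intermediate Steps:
q(N) = 64
√(q(58) + 104) = √(64 + 104) = √168 = 2*√42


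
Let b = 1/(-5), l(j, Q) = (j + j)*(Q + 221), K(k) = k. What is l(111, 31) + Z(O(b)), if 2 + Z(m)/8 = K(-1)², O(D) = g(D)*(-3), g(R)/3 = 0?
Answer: 55936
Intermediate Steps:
g(R) = 0 (g(R) = 3*0 = 0)
l(j, Q) = 2*j*(221 + Q) (l(j, Q) = (2*j)*(221 + Q) = 2*j*(221 + Q))
b = -⅕ ≈ -0.20000
O(D) = 0 (O(D) = 0*(-3) = 0)
Z(m) = -8 (Z(m) = -16 + 8*(-1)² = -16 + 8*1 = -16 + 8 = -8)
l(111, 31) + Z(O(b)) = 2*111*(221 + 31) - 8 = 2*111*252 - 8 = 55944 - 8 = 55936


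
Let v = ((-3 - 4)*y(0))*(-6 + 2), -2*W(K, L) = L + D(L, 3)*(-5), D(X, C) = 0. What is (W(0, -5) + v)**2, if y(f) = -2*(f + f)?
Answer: 25/4 ≈ 6.2500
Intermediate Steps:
y(f) = -4*f
W(K, L) = -L/2 (W(K, L) = -(L + 0*(-5))/2 = -(L + 0)/2 = -L/2)
v = 0 (v = ((-3 - 4)*(-4*0))*(-6 + 2) = -7*0*(-4) = 0*(-4) = 0)
(W(0, -5) + v)**2 = (-1/2*(-5) + 0)**2 = (5/2 + 0)**2 = (5/2)**2 = 25/4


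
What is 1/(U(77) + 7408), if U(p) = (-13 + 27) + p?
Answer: 1/7499 ≈ 0.00013335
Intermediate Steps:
U(p) = 14 + p
1/(U(77) + 7408) = 1/((14 + 77) + 7408) = 1/(91 + 7408) = 1/7499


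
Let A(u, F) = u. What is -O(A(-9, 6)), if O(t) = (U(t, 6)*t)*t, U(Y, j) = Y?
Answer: 729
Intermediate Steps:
O(t) = t³ (O(t) = (t*t)*t = t²*t = t³)
-O(A(-9, 6)) = -1*(-9)³ = -1*(-729) = 729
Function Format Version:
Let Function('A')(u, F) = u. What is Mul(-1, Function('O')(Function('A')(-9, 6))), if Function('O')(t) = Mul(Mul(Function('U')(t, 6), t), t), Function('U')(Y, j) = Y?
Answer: 729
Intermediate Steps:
Function('O')(t) = Pow(t, 3) (Function('O')(t) = Mul(Mul(t, t), t) = Mul(Pow(t, 2), t) = Pow(t, 3))
Mul(-1, Function('O')(Function('A')(-9, 6))) = Mul(-1, Pow(-9, 3)) = Mul(-1, -729) = 729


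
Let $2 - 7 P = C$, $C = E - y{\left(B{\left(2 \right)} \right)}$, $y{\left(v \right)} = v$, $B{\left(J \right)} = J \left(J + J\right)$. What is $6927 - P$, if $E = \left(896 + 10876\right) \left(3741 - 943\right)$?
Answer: $\frac{32986535}{7} \approx 4.7124 \cdot 10^{6}$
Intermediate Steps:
$B{\left(J \right)} = 2 J^{2}$ ($B{\left(J \right)} = J 2 J = 2 J^{2}$)
$E = 32938056$ ($E = 11772 \cdot 2798 = 32938056$)
$C = 32938048$ ($C = 32938056 - 2 \cdot 2^{2} = 32938056 - 2 \cdot 4 = 32938056 - 8 = 32938048$)
$P = - \frac{32938046}{7}$ ($P = \frac{2}{7} - \frac{32938048}{7} = - \frac{32938046}{7} \approx -4.7054 \cdot 10^{6}$)
$6927 - P = 6927 - - \frac{32938046}{7} = 6927 + \frac{32938046}{7} = \frac{32986535}{7}$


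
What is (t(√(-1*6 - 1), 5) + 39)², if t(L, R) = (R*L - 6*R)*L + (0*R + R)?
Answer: -6219 - 540*I*√7 ≈ -6219.0 - 1428.7*I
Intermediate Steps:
t(L, R) = R + L*(-6*R + L*R) (t(L, R) = (L*R - 6*R)*L + (0 + R) = (-6*R + L*R)*L + R = L*(-6*R + L*R) + R = R + L*(-6*R + L*R))
(t(√(-1*6 - 1), 5) + 39)² = (5*(1 + (√(-1*6 - 1))² - 6*√(-1*6 - 1)) + 39)² = (5*(1 + (√(-6 - 1))² - 6*√(-6 - 1)) + 39)² = (5*(1 + (√(-7))² - 6*I*√7) + 39)² = (5*(1 + (I*√7)² - 6*I*√7) + 39)² = (5*(1 - 7 - 6*I*√7) + 39)² = (5*(-6 - 6*I*√7) + 39)² = ((-30 - 30*I*√7) + 39)² = (9 - 30*I*√7)²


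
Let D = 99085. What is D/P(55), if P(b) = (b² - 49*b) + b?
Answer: 2831/11 ≈ 257.36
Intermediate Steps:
P(b) = b² - 48*b
D/P(55) = 99085/((55*(-48 + 55))) = 99085/((55*7)) = 99085/385 = 99085*(1/385) = 2831/11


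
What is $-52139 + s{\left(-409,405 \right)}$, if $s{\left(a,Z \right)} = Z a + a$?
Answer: $-218193$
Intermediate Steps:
$s{\left(a,Z \right)} = a + Z a$
$-52139 + s{\left(-409,405 \right)} = -52139 - 409 \left(1 + 405\right) = -52139 - 166054 = -218193$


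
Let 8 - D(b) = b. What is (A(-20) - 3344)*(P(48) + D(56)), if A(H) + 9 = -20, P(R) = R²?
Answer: -7609488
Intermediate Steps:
D(b) = 8 - b
A(H) = -29 (A(H) = -9 - 20 = -29)
(A(-20) - 3344)*(P(48) + D(56)) = (-29 - 3344)*(48² + (8 - 1*56)) = -3373*(2304 + (8 - 56)) = -3373*(2304 - 48) = -3373*2256 = -7609488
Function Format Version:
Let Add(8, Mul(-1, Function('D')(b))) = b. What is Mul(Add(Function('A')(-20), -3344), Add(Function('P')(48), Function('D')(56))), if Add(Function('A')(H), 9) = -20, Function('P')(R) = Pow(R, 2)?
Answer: -7609488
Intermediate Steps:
Function('D')(b) = Add(8, Mul(-1, b))
Function('A')(H) = -29 (Function('A')(H) = Add(-9, -20) = -29)
Mul(Add(Function('A')(-20), -3344), Add(Function('P')(48), Function('D')(56))) = Mul(Add(-29, -3344), Add(Pow(48, 2), Add(8, Mul(-1, 56)))) = Mul(-3373, Add(2304, Add(8, -56))) = Mul(-3373, Add(2304, -48)) = Mul(-3373, 2256) = -7609488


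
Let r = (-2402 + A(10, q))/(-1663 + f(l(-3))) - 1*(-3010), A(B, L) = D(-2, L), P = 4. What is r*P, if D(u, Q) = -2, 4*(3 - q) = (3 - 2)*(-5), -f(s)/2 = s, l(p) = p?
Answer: 19959896/1657 ≈ 12046.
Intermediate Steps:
f(s) = -2*s
q = 17/4 (q = 3 - (3 - 2)*(-5)/4 = 3 - (-5)/4 = 3 - ¼*(-5) = 3 + 5/4 = 17/4 ≈ 4.2500)
A(B, L) = -2
r = 4989974/1657 (r = (-2402 - 2)/(-1663 - 2*(-3)) - 1*(-3010) = -2404/(-1663 + 6) + 3010 = -2404/(-1657) + 3010 = -2404*(-1/1657) + 3010 = 2404/1657 + 3010 = 4989974/1657 ≈ 3011.4)
r*P = (4989974/1657)*4 = 19959896/1657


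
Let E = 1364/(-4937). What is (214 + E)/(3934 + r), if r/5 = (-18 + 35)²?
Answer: 351718/8852041 ≈ 0.039733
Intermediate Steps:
r = 1445 (r = 5*(-18 + 35)² = 5*17² = 5*289 = 1445)
E = -1364/4937 (E = 1364*(-1/4937) = -1364/4937 ≈ -0.27628)
(214 + E)/(3934 + r) = (214 - 1364/4937)/(3934 + 1445) = (1055154/4937)/5379 = (1055154/4937)*(1/5379) = 351718/8852041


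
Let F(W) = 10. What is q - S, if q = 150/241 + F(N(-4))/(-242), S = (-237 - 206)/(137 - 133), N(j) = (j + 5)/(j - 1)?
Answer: 12986103/116644 ≈ 111.33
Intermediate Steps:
N(j) = (5 + j)/(-1 + j)
S = -443/4 ≈ -110.75
q = 16945/29161 (q = 150/241 + 10/(-242) = 150*(1/241) + 10*(-1/242) = 150/241 - 5/121 = 16945/29161 ≈ 0.58108)
q - S = 16945/29161 - 1*(-443/4) = 16945/29161 + 443/4 = 12986103/116644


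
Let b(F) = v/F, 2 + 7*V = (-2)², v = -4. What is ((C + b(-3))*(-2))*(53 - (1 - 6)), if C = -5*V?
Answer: 232/21 ≈ 11.048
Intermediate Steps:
V = 2/7 (V = -2/7 + (⅐)*(-2)² = -2/7 + (⅐)*4 = -2/7 + 4/7 = 2/7 ≈ 0.28571)
C = -10/7 (C = -5*2/7 = -10/7 ≈ -1.4286)
b(F) = -4/F
((C + b(-3))*(-2))*(53 - (1 - 6)) = ((-10/7 - 4/(-3))*(-2))*(53 - (1 - 6)) = ((-10/7 - 4*(-⅓))*(-2))*(53 - 1*(-5)) = ((-10/7 + 4/3)*(-2))*(53 + 5) = -2/21*(-2)*58 = (4/21)*58 = 232/21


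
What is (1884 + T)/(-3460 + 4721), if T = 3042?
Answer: 4926/1261 ≈ 3.9064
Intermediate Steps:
(1884 + T)/(-3460 + 4721) = (1884 + 3042)/(-3460 + 4721) = 4926/1261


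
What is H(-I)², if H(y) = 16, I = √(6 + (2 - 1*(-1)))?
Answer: 256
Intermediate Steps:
I = 3 (I = √(6 + (2 + 1)) = √(6 + 3) = √9 = 3)
H(-I)² = 16² = 256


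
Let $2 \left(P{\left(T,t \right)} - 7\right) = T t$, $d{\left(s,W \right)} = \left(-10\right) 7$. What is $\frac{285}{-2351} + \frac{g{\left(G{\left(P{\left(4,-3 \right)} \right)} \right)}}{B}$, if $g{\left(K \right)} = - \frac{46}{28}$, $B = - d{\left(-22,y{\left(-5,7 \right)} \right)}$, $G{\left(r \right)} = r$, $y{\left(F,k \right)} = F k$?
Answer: $- \frac{333373}{2303980} \approx -0.14469$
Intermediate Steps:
$d{\left(s,W \right)} = -70$
$P{\left(T,t \right)} = 7 + \frac{T t}{2}$
$B = 70$ ($B = \left(-1\right) \left(-70\right) = 70$)
$g{\left(K \right)} = - \frac{23}{14}$ ($g{\left(K \right)} = \left(-46\right) \frac{1}{28} = - \frac{23}{14}$)
$\frac{285}{-2351} + \frac{g{\left(G{\left(P{\left(4,-3 \right)} \right)} \right)}}{B} = \frac{285}{-2351} - \frac{23}{14 \cdot 70} = 285 \left(- \frac{1}{2351}\right) - \frac{23}{980} = - \frac{285}{2351} - \frac{23}{980} = - \frac{333373}{2303980}$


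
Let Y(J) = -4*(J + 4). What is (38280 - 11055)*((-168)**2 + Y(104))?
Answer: 756637200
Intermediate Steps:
Y(J) = -16 - 4*J (Y(J) = -4*(4 + J) = -16 - 4*J)
(38280 - 11055)*((-168)**2 + Y(104)) = (38280 - 11055)*((-168)**2 + (-16 - 4*104)) = 27225*(28224 + (-16 - 416)) = 27225*(28224 - 432) = 27225*27792 = 756637200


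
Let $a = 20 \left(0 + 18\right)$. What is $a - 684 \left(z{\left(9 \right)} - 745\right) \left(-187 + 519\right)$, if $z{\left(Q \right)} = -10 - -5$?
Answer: $170316360$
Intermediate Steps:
$a = 360$ ($a = 20 \cdot 18 = 360$)
$z{\left(Q \right)} = -5$ ($z{\left(Q \right)} = -10 + 5 = -5$)
$a - 684 \left(z{\left(9 \right)} - 745\right) \left(-187 + 519\right) = 360 - 684 \left(-5 - 745\right) \left(-187 + 519\right) = 360 - 684 \left(\left(-750\right) 332\right) = 360 - -170316000 = 360 + 170316000 = 170316360$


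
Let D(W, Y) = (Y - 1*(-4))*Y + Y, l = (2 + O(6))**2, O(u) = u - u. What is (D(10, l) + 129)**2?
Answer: 27225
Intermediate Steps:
O(u) = 0
l = 4 (l = (2 + 0)**2 = 2**2 = 4)
D(W, Y) = Y + Y*(4 + Y) (D(W, Y) = (Y + 4)*Y + Y = (4 + Y)*Y + Y = Y*(4 + Y) + Y = Y + Y*(4 + Y))
(D(10, l) + 129)**2 = (4*(5 + 4) + 129)**2 = (4*9 + 129)**2 = (36 + 129)**2 = 165**2 = 27225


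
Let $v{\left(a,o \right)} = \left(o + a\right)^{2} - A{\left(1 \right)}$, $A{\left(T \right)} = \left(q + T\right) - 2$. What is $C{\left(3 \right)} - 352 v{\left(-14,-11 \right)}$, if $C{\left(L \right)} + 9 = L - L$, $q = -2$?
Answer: $-221065$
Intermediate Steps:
$A{\left(T \right)} = -4 + T$ ($A{\left(T \right)} = \left(-2 + T\right) - 2 = -4 + T$)
$v{\left(a,o \right)} = 3 + \left(a + o\right)^{2}$ ($v{\left(a,o \right)} = \left(o + a\right)^{2} - \left(-4 + 1\right) = \left(a + o\right)^{2} - -3 = \left(a + o\right)^{2} + 3 = 3 + \left(a + o\right)^{2}$)
$C{\left(L \right)} = -9$ ($C{\left(L \right)} = -9 + \left(L - L\right) = -9 + 0 = -9$)
$C{\left(3 \right)} - 352 v{\left(-14,-11 \right)} = -9 - 352 \left(3 + \left(-14 - 11\right)^{2}\right) = -9 - 352 \left(3 + \left(-25\right)^{2}\right) = -9 - 352 \left(3 + 625\right) = -9 - 221056 = -221065$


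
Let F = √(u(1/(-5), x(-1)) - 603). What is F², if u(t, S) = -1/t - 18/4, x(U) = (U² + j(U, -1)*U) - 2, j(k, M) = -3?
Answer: -1205/2 ≈ -602.50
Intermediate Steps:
x(U) = -2 + U² - 3*U (x(U) = (U² - 3*U) - 2 = -2 + U² - 3*U)
u(t, S) = -9/2 - 1/t (u(t, S) = -1/t - 18*¼ = -1/t - 9/2 = -9/2 - 1/t)
F = I*√2410/2 (F = √((-9/2 - 1/(1/(-5))) - 603) = √((-9/2 - 1/(-⅕)) - 603) = √((-9/2 - 1*(-5)) - 603) = √((-9/2 + 5) - 603) = √(½ - 603) = √(-1205/2) = I*√2410/2 ≈ 24.546*I)
F² = (I*√2410/2)² = -1205/2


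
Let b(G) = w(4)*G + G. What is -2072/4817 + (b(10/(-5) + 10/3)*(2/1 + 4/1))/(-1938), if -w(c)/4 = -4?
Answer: -137372/274569 ≈ -0.50032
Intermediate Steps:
w(c) = 16 (w(c) = -4*(-4) = 16)
b(G) = 17*G (b(G) = 16*G + G = 17*G)
-2072/4817 + (b(10/(-5) + 10/3)*(2/1 + 4/1))/(-1938) = -2072/4817 + ((17*(10/(-5) + 10/3))*(2/1 + 4/1))/(-1938) = -2072*1/4817 + ((17*(10*(-1/5) + 10*(1/3)))*(2*1 + 4*1))*(-1/1938) = -2072/4817 + ((17*(-2 + 10/3))*(2 + 4))*(-1/1938) = -2072/4817 + ((17*(4/3))*6)*(-1/1938) = -2072/4817 + ((68/3)*6)*(-1/1938) = -2072/4817 + 136*(-1/1938) = -2072/4817 - 4/57 = -137372/274569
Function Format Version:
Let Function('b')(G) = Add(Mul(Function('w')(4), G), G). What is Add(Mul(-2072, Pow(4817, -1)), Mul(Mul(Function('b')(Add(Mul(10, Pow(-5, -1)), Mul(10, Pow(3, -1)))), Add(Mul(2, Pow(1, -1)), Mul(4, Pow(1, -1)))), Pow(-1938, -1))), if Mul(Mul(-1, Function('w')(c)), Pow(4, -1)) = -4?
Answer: Rational(-137372, 274569) ≈ -0.50032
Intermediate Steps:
Function('w')(c) = 16 (Function('w')(c) = Mul(-4, -4) = 16)
Function('b')(G) = Mul(17, G) (Function('b')(G) = Add(Mul(16, G), G) = Mul(17, G))
Add(Mul(-2072, Pow(4817, -1)), Mul(Mul(Function('b')(Add(Mul(10, Pow(-5, -1)), Mul(10, Pow(3, -1)))), Add(Mul(2, Pow(1, -1)), Mul(4, Pow(1, -1)))), Pow(-1938, -1))) = Add(Mul(-2072, Pow(4817, -1)), Mul(Mul(Mul(17, Add(Mul(10, Pow(-5, -1)), Mul(10, Pow(3, -1)))), Add(Mul(2, Pow(1, -1)), Mul(4, Pow(1, -1)))), Pow(-1938, -1))) = Add(Mul(-2072, Rational(1, 4817)), Mul(Mul(Mul(17, Add(Mul(10, Rational(-1, 5)), Mul(10, Rational(1, 3)))), Add(Mul(2, 1), Mul(4, 1))), Rational(-1, 1938))) = Add(Rational(-2072, 4817), Mul(Mul(Mul(17, Add(-2, Rational(10, 3))), Add(2, 4)), Rational(-1, 1938))) = Add(Rational(-2072, 4817), Mul(Mul(Mul(17, Rational(4, 3)), 6), Rational(-1, 1938))) = Add(Rational(-2072, 4817), Mul(Mul(Rational(68, 3), 6), Rational(-1, 1938))) = Add(Rational(-2072, 4817), Mul(136, Rational(-1, 1938))) = Add(Rational(-2072, 4817), Rational(-4, 57)) = Rational(-137372, 274569)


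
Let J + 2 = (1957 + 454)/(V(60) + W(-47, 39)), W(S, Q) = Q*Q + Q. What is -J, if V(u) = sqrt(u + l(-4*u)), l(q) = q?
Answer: 18440/40563 + 2411*I*sqrt(5)/405630 ≈ 0.4546 + 0.013291*I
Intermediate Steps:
W(S, Q) = Q + Q**2 (W(S, Q) = Q**2 + Q = Q + Q**2)
V(u) = sqrt(3)*sqrt(-u) (V(u) = sqrt(u - 4*u) = sqrt(-3*u) = sqrt(3)*sqrt(-u))
J = -2 + 2411/(1560 + 6*I*sqrt(5)) (J = -2 + (1957 + 454)/(sqrt(3)*sqrt(-1*60) + 39*(1 + 39)) = -2 + 2411/(sqrt(3)*sqrt(-60) + 39*40) = -2 + 2411/(sqrt(3)*(2*I*sqrt(15)) + 1560) = -2 + 2411/(6*I*sqrt(5) + 1560) = -2 + 2411/(1560 + 6*I*sqrt(5)) ≈ -0.4546 - 0.013291*I)
-J = -(-12*sqrt(5) + 709*I)/(6*(sqrt(5) - 260*I))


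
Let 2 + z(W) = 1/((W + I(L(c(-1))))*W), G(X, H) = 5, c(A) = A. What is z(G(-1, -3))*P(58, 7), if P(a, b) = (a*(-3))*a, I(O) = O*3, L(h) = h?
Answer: 95874/5 ≈ 19175.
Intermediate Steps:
I(O) = 3*O
P(a, b) = -3*a² (P(a, b) = (-3*a)*a = -3*a²)
z(W) = -2 + 1/(W*(-3 + W)) (z(W) = -2 + 1/((W + 3*(-1))*W) = -2 + 1/((W - 3)*W) = -2 + 1/((-3 + W)*W) = -2 + 1/(W*(-3 + W)))
z(G(-1, -3))*P(58, 7) = ((1 - 2*5² + 6*5)/(5*(-3 + 5)))*(-3*58²) = ((⅕)*(1 - 2*25 + 30)/2)*(-3*3364) = ((⅕)*(½)*(1 - 50 + 30))*(-10092) = ((⅕)*(½)*(-19))*(-10092) = -19/10*(-10092) = 95874/5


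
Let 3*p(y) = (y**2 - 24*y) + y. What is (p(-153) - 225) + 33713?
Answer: 42464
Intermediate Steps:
p(y) = -23*y/3 + y**2/3 (p(y) = ((y**2 - 24*y) + y)/3 = (y**2 - 23*y)/3 = -23*y/3 + y**2/3)
(p(-153) - 225) + 33713 = ((1/3)*(-153)*(-23 - 153) - 225) + 33713 = ((1/3)*(-153)*(-176) - 225) + 33713 = (8976 - 225) + 33713 = 8751 + 33713 = 42464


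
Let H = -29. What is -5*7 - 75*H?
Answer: 2140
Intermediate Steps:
-5*7 - 75*H = -5*7 - 75*(-29) = -35 + 2175 = 2140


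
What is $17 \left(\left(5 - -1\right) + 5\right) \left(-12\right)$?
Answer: $-2244$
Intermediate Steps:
$17 \left(\left(5 - -1\right) + 5\right) \left(-12\right) = 17 \left(\left(5 + 1\right) + 5\right) \left(-12\right) = 17 \left(6 + 5\right) \left(-12\right) = 17 \cdot 11 \left(-12\right) = 187 \left(-12\right) = -2244$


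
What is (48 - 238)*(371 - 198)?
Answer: -32870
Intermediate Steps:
(48 - 238)*(371 - 198) = -190*173 = -32870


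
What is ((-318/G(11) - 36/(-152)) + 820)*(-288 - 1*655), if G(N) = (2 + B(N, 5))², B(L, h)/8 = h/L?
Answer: -13950679762/18259 ≈ -7.6404e+5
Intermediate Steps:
B(L, h) = 8*h/L (B(L, h) = 8*(h/L) = 8*h/L)
G(N) = (2 + 40/N)² (G(N) = (2 + 8*5/N)² = (2 + 40/N)²)
((-318/G(11) - 36/(-152)) + 820)*(-288 - 1*655) = ((-318*121/(4*(20 + 11)²) - 36/(-152)) + 820)*(-288 - 1*655) = ((-318/(4*(1/121)*31²) - 36*(-1/152)) + 820)*(-288 - 655) = ((-318/(4*(1/121)*961) + 9/38) + 820)*(-943) = ((-318/3844/121 + 9/38) + 820)*(-943) = ((-318*121/3844 + 9/38) + 820)*(-943) = ((-19239/1922 + 9/38) + 820)*(-943) = (-178446/18259 + 820)*(-943) = (14793934/18259)*(-943) = -13950679762/18259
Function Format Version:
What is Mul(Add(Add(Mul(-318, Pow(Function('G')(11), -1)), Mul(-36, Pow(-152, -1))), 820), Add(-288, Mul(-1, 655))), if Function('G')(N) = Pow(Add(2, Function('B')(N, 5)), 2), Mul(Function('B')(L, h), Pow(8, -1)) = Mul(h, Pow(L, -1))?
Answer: Rational(-13950679762, 18259) ≈ -7.6404e+5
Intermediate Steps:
Function('B')(L, h) = Mul(8, h, Pow(L, -1)) (Function('B')(L, h) = Mul(8, Mul(h, Pow(L, -1))) = Mul(8, h, Pow(L, -1)))
Function('G')(N) = Pow(Add(2, Mul(40, Pow(N, -1))), 2) (Function('G')(N) = Pow(Add(2, Mul(8, 5, Pow(N, -1))), 2) = Pow(Add(2, Mul(40, Pow(N, -1))), 2))
Mul(Add(Add(Mul(-318, Pow(Function('G')(11), -1)), Mul(-36, Pow(-152, -1))), 820), Add(-288, Mul(-1, 655))) = Mul(Add(Add(Mul(-318, Pow(Mul(4, Pow(11, -2), Pow(Add(20, 11), 2)), -1)), Mul(-36, Pow(-152, -1))), 820), Add(-288, Mul(-1, 655))) = Mul(Add(Add(Mul(-318, Pow(Mul(4, Rational(1, 121), Pow(31, 2)), -1)), Mul(-36, Rational(-1, 152))), 820), Add(-288, -655)) = Mul(Add(Add(Mul(-318, Pow(Mul(4, Rational(1, 121), 961), -1)), Rational(9, 38)), 820), -943) = Mul(Add(Add(Mul(-318, Pow(Rational(3844, 121), -1)), Rational(9, 38)), 820), -943) = Mul(Add(Add(Mul(-318, Rational(121, 3844)), Rational(9, 38)), 820), -943) = Mul(Add(Add(Rational(-19239, 1922), Rational(9, 38)), 820), -943) = Mul(Add(Rational(-178446, 18259), 820), -943) = Mul(Rational(14793934, 18259), -943) = Rational(-13950679762, 18259)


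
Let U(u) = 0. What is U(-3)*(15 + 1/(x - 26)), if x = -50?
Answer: 0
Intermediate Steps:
U(-3)*(15 + 1/(x - 26)) = 0*(15 + 1/(-50 - 26)) = 0*(15 + 1/(-76)) = 0*(15 - 1/76) = 0*(1139/76) = 0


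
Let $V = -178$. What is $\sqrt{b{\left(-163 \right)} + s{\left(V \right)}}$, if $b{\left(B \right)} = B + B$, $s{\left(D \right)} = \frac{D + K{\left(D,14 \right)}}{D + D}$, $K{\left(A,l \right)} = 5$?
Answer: $\frac{i \sqrt{10313587}}{178} \approx 18.042 i$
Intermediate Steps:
$s{\left(D \right)} = \frac{5 + D}{2 D}$ ($s{\left(D \right)} = \frac{D + 5}{D + D} = \frac{5 + D}{2 D}$)
$b{\left(B \right)} = 2 B$
$\sqrt{b{\left(-163 \right)} + s{\left(V \right)}} = \sqrt{2 \left(-163\right) + \frac{5 - 178}{2 \left(-178\right)}} = \sqrt{-326 + \frac{1}{2} \left(- \frac{1}{178}\right) \left(-173\right)} = \sqrt{-326 + \frac{173}{356}} = \sqrt{- \frac{115883}{356}} = \frac{i \sqrt{10313587}}{178}$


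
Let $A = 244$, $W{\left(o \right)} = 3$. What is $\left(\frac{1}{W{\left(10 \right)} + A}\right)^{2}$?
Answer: $\frac{1}{61009} \approx 1.6391 \cdot 10^{-5}$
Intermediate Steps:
$\left(\frac{1}{W{\left(10 \right)} + A}\right)^{2} = \left(\frac{1}{3 + 244}\right)^{2} = \left(\frac{1}{247}\right)^{2} = \frac{1}{61009}$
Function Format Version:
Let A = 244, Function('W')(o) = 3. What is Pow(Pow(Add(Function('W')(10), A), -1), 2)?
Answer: Rational(1, 61009) ≈ 1.6391e-5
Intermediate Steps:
Pow(Pow(Add(Function('W')(10), A), -1), 2) = Pow(Pow(Add(3, 244), -1), 2) = Pow(Pow(247, -1), 2) = Pow(Rational(1, 247), 2) = Rational(1, 61009)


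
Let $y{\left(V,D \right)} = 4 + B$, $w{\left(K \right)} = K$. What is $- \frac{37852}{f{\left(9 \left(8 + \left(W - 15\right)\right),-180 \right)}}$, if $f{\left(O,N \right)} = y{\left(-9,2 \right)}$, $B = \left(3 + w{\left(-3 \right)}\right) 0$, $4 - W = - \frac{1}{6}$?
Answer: $-9463$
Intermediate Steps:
$W = \frac{25}{6}$ ($W = 4 - - \frac{1}{6} = 4 + \frac{1}{6} = \frac{25}{6} \approx 4.1667$)
$B = 0$ ($B = \left(3 - 3\right) 0 = 0 \cdot 0 = 0$)
$y{\left(V,D \right)} = 4$ ($y{\left(V,D \right)} = 4 + 0 = 4$)
$f{\left(O,N \right)} = 4$
$- \frac{37852}{f{\left(9 \left(8 + \left(W - 15\right)\right),-180 \right)}} = - \frac{37852}{4} = \left(-37852\right) \frac{1}{4} = -9463$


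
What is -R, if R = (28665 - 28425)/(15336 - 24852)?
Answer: 20/793 ≈ 0.025221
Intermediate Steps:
R = -20/793 (R = 240/(-9516) = 240*(-1/9516) = -20/793 ≈ -0.025221)
-R = -1*(-20/793) = 20/793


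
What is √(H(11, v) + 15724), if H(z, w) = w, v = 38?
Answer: √15762 ≈ 125.55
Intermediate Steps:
√(H(11, v) + 15724) = √(38 + 15724) = √15762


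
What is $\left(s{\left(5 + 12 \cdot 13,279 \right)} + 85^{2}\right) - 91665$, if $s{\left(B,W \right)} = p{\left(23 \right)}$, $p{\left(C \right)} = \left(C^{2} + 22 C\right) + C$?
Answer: $-83382$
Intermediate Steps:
$p{\left(C \right)} = C^{2} + 23 C$
$s{\left(B,W \right)} = 1058$ ($s{\left(B,W \right)} = 23 \left(23 + 23\right) = 23 \cdot 46 = 1058$)
$\left(s{\left(5 + 12 \cdot 13,279 \right)} + 85^{2}\right) - 91665 = \left(1058 + 85^{2}\right) - 91665 = \left(1058 + 7225\right) - 91665 = 8283 - 91665 = -83382$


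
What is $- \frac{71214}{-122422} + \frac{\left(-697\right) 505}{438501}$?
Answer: $- \frac{5931648728}{26841084711} \approx -0.22099$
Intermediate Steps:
$- \frac{71214}{-122422} + \frac{\left(-697\right) 505}{438501} = \left(-71214\right) \left(- \frac{1}{122422}\right) - \frac{351985}{438501} = \frac{35607}{61211} - \frac{351985}{438501} = - \frac{5931648728}{26841084711}$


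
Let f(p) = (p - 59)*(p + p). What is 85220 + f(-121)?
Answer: 128780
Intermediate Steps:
f(p) = 2*p*(-59 + p) (f(p) = (-59 + p)*(2*p) = 2*p*(-59 + p))
85220 + f(-121) = 85220 + 2*(-121)*(-59 - 121) = 85220 + 2*(-121)*(-180) = 85220 + 43560 = 128780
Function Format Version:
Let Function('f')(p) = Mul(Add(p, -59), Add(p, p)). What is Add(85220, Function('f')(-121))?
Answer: 128780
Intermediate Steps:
Function('f')(p) = Mul(2, p, Add(-59, p)) (Function('f')(p) = Mul(Add(-59, p), Mul(2, p)) = Mul(2, p, Add(-59, p)))
Add(85220, Function('f')(-121)) = Add(85220, Mul(2, -121, Add(-59, -121))) = Add(85220, Mul(2, -121, -180)) = Add(85220, 43560) = 128780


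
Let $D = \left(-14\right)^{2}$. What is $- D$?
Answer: $-196$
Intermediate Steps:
$D = 196$
$- D = \left(-1\right) 196 = -196$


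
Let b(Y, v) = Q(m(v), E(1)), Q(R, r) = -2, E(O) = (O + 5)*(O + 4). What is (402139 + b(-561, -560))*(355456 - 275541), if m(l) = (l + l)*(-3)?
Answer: 32136778355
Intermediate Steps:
E(O) = (4 + O)*(5 + O) (E(O) = (5 + O)*(4 + O) = (4 + O)*(5 + O))
m(l) = -6*l (m(l) = (2*l)*(-3) = -6*l)
b(Y, v) = -2
(402139 + b(-561, -560))*(355456 - 275541) = (402139 - 2)*(355456 - 275541) = 402137*79915 = 32136778355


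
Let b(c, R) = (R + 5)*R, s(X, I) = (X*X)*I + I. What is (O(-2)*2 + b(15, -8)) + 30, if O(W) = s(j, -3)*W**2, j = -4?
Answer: -354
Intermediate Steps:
s(X, I) = I + I*X**2 (s(X, I) = X**2*I + I = I*X**2 + I = I + I*X**2)
b(c, R) = R*(5 + R) (b(c, R) = (5 + R)*R = R*(5 + R))
O(W) = -51*W**2 (O(W) = (-3*(1 + (-4)**2))*W**2 = (-3*(1 + 16))*W**2 = (-3*17)*W**2 = -51*W**2)
(O(-2)*2 + b(15, -8)) + 30 = (-51*(-2)**2*2 - 8*(5 - 8)) + 30 = (-51*4*2 - 8*(-3)) + 30 = (-204*2 + 24) + 30 = (-408 + 24) + 30 = -384 + 30 = -354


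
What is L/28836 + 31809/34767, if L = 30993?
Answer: 73880665/37131156 ≈ 1.9897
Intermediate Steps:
L/28836 + 31809/34767 = 30993/28836 + 31809/34767 = 30993*(1/28836) + 31809*(1/34767) = 10331/9612 + 10603/11589 = 73880665/37131156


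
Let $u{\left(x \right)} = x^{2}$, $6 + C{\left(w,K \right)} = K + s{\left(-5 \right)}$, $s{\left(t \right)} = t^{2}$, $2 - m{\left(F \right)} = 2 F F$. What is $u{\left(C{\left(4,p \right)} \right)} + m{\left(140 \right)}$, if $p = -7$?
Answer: $-39054$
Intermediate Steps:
$m{\left(F \right)} = 2 - 2 F^{2}$ ($m{\left(F \right)} = 2 - 2 F F = 2 - 2 F^{2}$)
$C{\left(w,K \right)} = 19 + K$ ($C{\left(w,K \right)} = -6 + \left(K + \left(-5\right)^{2}\right) = -6 + \left(K + 25\right) = -6 + \left(25 + K\right) = 19 + K$)
$u{\left(C{\left(4,p \right)} \right)} + m{\left(140 \right)} = \left(19 - 7\right)^{2} + \left(2 - 2 \cdot 140^{2}\right) = 12^{2} + \left(2 - 39200\right) = 144 + \left(2 - 39200\right) = 144 - 39198 = -39054$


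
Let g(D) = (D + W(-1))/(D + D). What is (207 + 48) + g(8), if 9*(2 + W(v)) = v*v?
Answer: 36775/144 ≈ 255.38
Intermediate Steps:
W(v) = -2 + v²/9 (W(v) = -2 + (v*v)/9 = -2 + v²/9)
g(D) = (-17/9 + D)/(2*D) (g(D) = (D + (-2 + (⅑)*(-1)²))/(D + D) = (D + (-2 + (⅑)*1))/((2*D)) = (D + (-2 + ⅑))*(1/(2*D)) = (D - 17/9)*(1/(2*D)) = (-17/9 + D)*(1/(2*D)) = (-17/9 + D)/(2*D))
(207 + 48) + g(8) = (207 + 48) + (1/18)*(-17 + 9*8)/8 = 255 + (1/18)*(⅛)*(-17 + 72) = 255 + (1/18)*(⅛)*55 = 255 + 55/144 = 36775/144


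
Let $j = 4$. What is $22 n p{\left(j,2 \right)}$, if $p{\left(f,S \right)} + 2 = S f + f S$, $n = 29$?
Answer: $8932$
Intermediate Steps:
$p{\left(f,S \right)} = -2 + 2 S f$ ($p{\left(f,S \right)} = -2 + \left(S f + f S\right) = -2 + \left(S f + S f\right) = -2 + 2 S f$)
$22 n p{\left(j,2 \right)} = 22 \cdot 29 \left(-2 + 2 \cdot 2 \cdot 4\right) = 638 \left(-2 + 16\right) = 638 \cdot 14 = 8932$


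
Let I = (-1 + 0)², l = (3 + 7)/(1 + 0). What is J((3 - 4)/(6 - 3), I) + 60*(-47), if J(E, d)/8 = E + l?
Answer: -8228/3 ≈ -2742.7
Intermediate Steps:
l = 10 (l = 10/1 = 10*1 = 10)
I = 1 (I = (-1)² = 1)
J(E, d) = 80 + 8*E (J(E, d) = 8*(E + 10) = 8*(10 + E) = 80 + 8*E)
J((3 - 4)/(6 - 3), I) + 60*(-47) = (80 + 8*((3 - 4)/(6 - 3))) + 60*(-47) = (80 + 8*(-1/3)) - 2820 = (80 + 8*(-1*⅓)) - 2820 = (80 + 8*(-⅓)) - 2820 = (80 - 8/3) - 2820 = 232/3 - 2820 = -8228/3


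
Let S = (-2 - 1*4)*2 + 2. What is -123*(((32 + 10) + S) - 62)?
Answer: 3690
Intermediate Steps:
S = -10 (S = (-2 - 4)*2 + 2 = -6*2 + 2 = -12 + 2 = -10)
-123*(((32 + 10) + S) - 62) = -123*(((32 + 10) - 10) - 62) = -123*((42 - 10) - 62) = -123*(32 - 62) = -123*(-30) = 3690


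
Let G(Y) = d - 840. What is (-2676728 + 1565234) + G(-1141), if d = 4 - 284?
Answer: -1112614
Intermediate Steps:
d = -280
G(Y) = -1120 (G(Y) = -280 - 840 = -1120)
(-2676728 + 1565234) + G(-1141) = (-2676728 + 1565234) - 1120 = -1111494 - 1120 = -1112614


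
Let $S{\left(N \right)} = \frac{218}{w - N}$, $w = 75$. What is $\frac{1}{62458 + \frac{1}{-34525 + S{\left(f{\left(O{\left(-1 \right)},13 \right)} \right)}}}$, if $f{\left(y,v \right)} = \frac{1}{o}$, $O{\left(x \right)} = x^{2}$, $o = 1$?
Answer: $\frac{1277316}{79778602691} \approx 1.6011 \cdot 10^{-5}$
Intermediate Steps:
$f{\left(y,v \right)} = 1$ ($f{\left(y,v \right)} = 1^{-1} = 1$)
$S{\left(N \right)} = \frac{218}{75 - N}$
$\frac{1}{62458 + \frac{1}{-34525 + S{\left(f{\left(O{\left(-1 \right)},13 \right)} \right)}}} = \frac{1}{62458 + \frac{1}{-34525 - \frac{218}{-75 + 1}}} = \frac{1}{62458 + \frac{1}{-34525 - \frac{218}{-74}}} = \frac{1}{62458 + \frac{1}{-34525 - - \frac{109}{37}}} = \frac{1}{62458 + \frac{1}{-34525 + \frac{109}{37}}} = \frac{1}{62458 + \frac{1}{- \frac{1277316}{37}}} = \frac{1}{62458 - \frac{37}{1277316}} = \frac{1}{\frac{79778602691}{1277316}} = \frac{1277316}{79778602691}$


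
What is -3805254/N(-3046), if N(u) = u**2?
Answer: -1902627/4639058 ≈ -0.41013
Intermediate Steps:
-3805254/N(-3046) = -3805254/((-3046)**2) = -3805254/9278116 = -3805254*1/9278116 = -1902627/4639058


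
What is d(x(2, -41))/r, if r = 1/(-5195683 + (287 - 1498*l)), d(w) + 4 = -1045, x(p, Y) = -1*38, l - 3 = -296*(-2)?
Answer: 6384954594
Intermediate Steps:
l = 595 (l = 3 - 296*(-2) = 3 + 592 = 595)
x(p, Y) = -38
d(w) = -1049 (d(w) = -4 - 1045 = -1049)
r = -1/6086706 (r = 1/(-5195683 + (287 - 1498*595)) = 1/(-5195683 + (287 - 891310)) = 1/(-5195683 - 891023) = 1/(-6086706) = -1/6086706 ≈ -1.6429e-7)
d(x(2, -41))/r = -1049/(-1/6086706) = -1049*(-6086706) = 6384954594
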